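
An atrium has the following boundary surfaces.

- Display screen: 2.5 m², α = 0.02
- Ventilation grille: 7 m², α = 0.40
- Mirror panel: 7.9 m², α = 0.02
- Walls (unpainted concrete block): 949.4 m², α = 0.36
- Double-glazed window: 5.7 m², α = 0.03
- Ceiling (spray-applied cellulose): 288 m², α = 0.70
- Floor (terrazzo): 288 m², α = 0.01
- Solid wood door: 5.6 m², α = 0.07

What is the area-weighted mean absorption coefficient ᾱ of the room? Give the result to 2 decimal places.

S = Σ Sᵢ = 2.5 + 7 + 7.9 + 949.4 + 5.7 + 288 + 288 + 5.6 = 1554.1 m².
Σ(Sᵢαᵢ) = 2.5*0.02 + 7*0.40 + 7.9*0.02 + 949.4*0.36 + 5.7*0.03 + 288*0.70 + 288*0.01 + 5.6*0.07 = 549.835.
ᾱ = 549.835 / 1554.1 = 0.35.

0.35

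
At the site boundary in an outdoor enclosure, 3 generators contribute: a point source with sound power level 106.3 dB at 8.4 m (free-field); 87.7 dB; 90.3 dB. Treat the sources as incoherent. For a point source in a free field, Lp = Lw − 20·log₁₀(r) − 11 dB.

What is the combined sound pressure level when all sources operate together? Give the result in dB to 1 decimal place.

92.3 dB

Source at 8.4 m: Lp = 106.3 − 20·log₁₀(8.4) − 11 = 76.8 dB.
Converting to relative power and adding: 10^(76.8/10) + 10^(87.7/10) + 10^(90.3/10) = 1.708e+09.
L_total = 10·log₁₀(1.708e+09) = 92.3 dB.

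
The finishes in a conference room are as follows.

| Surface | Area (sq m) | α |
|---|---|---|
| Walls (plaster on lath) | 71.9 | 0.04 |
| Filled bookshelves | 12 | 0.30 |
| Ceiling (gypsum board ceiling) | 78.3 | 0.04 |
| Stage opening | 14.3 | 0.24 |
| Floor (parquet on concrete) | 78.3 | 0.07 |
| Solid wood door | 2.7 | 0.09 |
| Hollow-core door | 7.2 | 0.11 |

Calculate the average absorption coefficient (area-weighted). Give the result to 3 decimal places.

Total surface area S = 264.7 sq m.
Weighted sum Σ Sα = 19.556.
ᾱ = A/S = 0.074.

0.074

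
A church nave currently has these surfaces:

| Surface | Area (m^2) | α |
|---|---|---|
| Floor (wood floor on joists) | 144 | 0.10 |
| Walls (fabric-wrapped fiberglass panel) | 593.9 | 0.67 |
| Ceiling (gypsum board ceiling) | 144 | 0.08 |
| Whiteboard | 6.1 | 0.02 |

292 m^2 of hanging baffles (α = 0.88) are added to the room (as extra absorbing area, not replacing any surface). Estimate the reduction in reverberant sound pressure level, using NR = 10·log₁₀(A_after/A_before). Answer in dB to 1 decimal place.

2.1 dB

Equivalent absorption area: A_before = 144*0.10 + 593.9*0.67 + 144*0.08 + 6.1*0.02 = 423.955 m^2.
Treatment contributes 292·0.88 = 256.960 sabins.
A_after = 423.955 + 256.960 = 680.915 sabins.
Reduction = 10 log₁₀(A_after/A_before) = 10 log₁₀(1.6061) = 2.1 dB.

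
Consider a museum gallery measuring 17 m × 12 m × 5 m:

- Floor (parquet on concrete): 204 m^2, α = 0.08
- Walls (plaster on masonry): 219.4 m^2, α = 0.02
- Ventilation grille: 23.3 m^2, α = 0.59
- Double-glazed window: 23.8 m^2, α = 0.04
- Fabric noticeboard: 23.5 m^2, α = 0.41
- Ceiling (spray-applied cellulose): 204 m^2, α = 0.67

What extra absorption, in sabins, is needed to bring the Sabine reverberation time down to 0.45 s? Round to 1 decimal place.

A₁ = Σ Sᵢαᵢ = 204*0.08 + 219.4*0.02 + 23.3*0.59 + 23.8*0.04 + 23.5*0.41 + 204*0.67 = 181.722 sabins.
V = 1020 m³. Required absorption A₂ = 0.161 × 1020 / 0.45 = 364.933 sabins.
Shortfall: 364.933 − 181.722 = 183.2 sabins.

183.2 sabins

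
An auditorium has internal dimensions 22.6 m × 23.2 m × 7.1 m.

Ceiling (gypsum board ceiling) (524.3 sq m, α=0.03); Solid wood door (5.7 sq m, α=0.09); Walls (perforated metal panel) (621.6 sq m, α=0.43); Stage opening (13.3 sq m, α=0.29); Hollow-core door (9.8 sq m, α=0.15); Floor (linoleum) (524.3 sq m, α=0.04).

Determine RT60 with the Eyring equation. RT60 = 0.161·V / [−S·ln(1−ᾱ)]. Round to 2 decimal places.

1.75 sec

Total surface area S = 524.3 + 5.7 + 621.6 + 13.3 + 9.8 + 524.3 = 1699.0 sq m.
Σ(Sᵢαᵢ) = 524.3×0.03 + 5.7×0.09 + 621.6×0.43 + 13.3×0.29 + 9.8×0.15 + 524.3×0.04 = 309.829.
ᾱ = 309.829 / 1699.0 = 0.1824.
Eyring denominator: −S ln(1−ᾱ) = 342.148.
V = 22.6 × 23.2 × 7.1 = 3722.672 m³.
T = 0.161·V/[−S·ln(1−ᾱ)] = 0.161·3722.672/342.148 = 1.75 s.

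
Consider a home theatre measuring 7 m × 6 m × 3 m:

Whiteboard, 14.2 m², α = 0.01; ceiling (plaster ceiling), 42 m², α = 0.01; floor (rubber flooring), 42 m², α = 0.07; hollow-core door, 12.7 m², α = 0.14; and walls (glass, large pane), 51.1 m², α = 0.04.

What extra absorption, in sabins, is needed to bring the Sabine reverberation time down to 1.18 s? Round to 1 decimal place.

Summing Sᵢαᵢ: 0.142 + 0.420 + 2.940 + 1.778 + 2.044 → A₁ = 7.324 sabins.
Target A₂ = 0.161·126/1.18 = 17.192 sabins (V = 126 m³).
ΔA = A₂ − A₁ = 17.192 − 7.324 = 9.9 sabins.

9.9 sabins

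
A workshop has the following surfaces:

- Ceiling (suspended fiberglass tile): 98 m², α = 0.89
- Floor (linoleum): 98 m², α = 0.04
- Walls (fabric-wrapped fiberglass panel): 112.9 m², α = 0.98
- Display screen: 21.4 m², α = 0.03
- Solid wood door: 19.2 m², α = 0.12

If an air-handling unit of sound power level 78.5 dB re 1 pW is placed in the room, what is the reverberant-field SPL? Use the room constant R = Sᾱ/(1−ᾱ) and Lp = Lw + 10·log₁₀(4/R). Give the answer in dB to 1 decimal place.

Σ(Sᵢαᵢ) = 98·0.89 + 98·0.04 + 112.9·0.98 + 21.4·0.03 + 19.2·0.12 = 204.728; total area S = 349.5 m².
ᾱ = 204.728/349.5 = 0.5858; R = Sᾱ/(1−ᾱ) = 204.728/(1−0.5858) = 494.273 m².
Lp = 78.5 + 10·log₁₀(4/494.273) = 78.5 + (-20.92) = 57.6 dB.

57.6 dB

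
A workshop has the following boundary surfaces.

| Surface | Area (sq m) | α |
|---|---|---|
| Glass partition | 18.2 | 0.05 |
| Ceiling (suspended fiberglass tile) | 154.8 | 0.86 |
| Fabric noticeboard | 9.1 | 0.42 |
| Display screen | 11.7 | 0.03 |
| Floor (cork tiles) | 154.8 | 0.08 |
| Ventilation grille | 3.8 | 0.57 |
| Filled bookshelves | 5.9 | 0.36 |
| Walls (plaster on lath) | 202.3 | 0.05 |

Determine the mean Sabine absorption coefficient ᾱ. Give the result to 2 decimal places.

Total surface area S = 560.6 sq m.
Σ(Sᵢαᵢ) = 18.2*0.05 + 154.8*0.86 + 9.1*0.42 + 11.7*0.03 + 154.8*0.08 + 3.8*0.57 + 5.9*0.36 + 202.3*0.05 = 165.000.
ᾱ = 165.000 / 560.6 = 0.29.

0.29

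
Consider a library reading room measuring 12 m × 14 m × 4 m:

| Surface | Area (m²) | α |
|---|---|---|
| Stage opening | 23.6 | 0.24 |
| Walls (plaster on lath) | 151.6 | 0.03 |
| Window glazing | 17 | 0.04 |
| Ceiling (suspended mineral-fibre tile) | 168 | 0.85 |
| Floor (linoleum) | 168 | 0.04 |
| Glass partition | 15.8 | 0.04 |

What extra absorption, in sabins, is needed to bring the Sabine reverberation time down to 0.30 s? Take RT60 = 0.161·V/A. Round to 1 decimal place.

Equivalent absorption area: A₁ = 23.6*0.24 + 151.6*0.03 + 17*0.04 + 168*0.85 + 168*0.04 + 15.8*0.04 = 161.044 m².
Target A₂ = 0.161·672/0.30 = 360.640 sabins (V = 672 m³).
Additional absorption ΔA = 360.640 − 161.044 = 199.6 sabins.

199.6 sabins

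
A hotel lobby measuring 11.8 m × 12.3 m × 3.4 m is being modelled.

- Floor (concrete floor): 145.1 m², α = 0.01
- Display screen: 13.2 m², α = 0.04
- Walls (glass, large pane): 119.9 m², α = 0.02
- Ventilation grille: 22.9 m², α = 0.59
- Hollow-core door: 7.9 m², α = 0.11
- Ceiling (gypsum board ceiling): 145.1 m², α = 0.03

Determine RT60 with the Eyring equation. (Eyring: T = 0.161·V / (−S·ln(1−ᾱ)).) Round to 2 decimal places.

S = Σ Sᵢ = 454.1 m².
Absorption A = 145.1×0.01 + 13.2×0.04 + 119.9×0.02 + 22.9×0.59 + 7.9×0.11 + 145.1×0.03 = 23.110 sabins.
Mean coefficient ᾱ = A/S = 0.0509.
Eyring denominator: −S ln(1−ᾱ) = 23.723.
V = 11.8 × 12.3 × 3.4 = 493.476 m³.
T = 0.161·V/[−S·ln(1−ᾱ)] = 0.161·493.476/23.723 = 3.35 s.

3.35 s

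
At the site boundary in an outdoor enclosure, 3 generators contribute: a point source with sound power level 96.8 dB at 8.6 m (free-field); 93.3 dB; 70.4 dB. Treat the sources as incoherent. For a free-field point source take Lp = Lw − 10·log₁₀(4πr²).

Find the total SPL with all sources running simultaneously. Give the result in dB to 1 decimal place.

Source at 8.6 m: Lp = 96.8 − 10·log₁₀(4π·8.6²) = 96.8 − 10·log₁₀(929.409) = 67.1 dB.
Sum in the linear (power) domain: Σ 10^(Lᵢ/10) = 10^(67.1/10) + 10^(93.3/10) + 10^(70.4/10) = 2.154e+09.
Combined level = 10 log₁₀(2.154e+09) = 93.3 dB.

93.3 dB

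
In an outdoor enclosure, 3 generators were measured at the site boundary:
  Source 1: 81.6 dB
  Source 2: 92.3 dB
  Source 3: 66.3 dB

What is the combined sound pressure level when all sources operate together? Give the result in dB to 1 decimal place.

92.7 dB

Converting to relative power and adding: 10^(81.6/10) + 10^(92.3/10) + 10^(66.3/10) = 1.847e+09.
L_total = 10·log₁₀(1.847e+09) = 92.7 dB.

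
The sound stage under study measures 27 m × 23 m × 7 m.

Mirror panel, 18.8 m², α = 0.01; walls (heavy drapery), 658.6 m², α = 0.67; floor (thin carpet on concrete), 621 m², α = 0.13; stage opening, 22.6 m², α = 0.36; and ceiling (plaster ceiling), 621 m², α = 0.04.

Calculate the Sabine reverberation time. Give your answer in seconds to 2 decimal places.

1.26 sec

A = Σ Sᵢαᵢ = 18.8×0.01 + 658.6×0.67 + 621×0.13 + 22.6×0.36 + 621×0.04 = 555.156 sabins.
V = 27·23·7 = 4347 m³.
T = 0.161 V/A = 0.161·4347/555.156 = 1.26 s.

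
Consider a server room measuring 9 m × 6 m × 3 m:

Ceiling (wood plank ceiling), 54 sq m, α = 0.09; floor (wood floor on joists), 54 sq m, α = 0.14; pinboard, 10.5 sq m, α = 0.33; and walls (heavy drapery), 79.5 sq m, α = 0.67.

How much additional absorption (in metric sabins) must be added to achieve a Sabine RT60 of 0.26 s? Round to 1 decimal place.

31.2 sabins

Equivalent absorption area: A₁ = 54*0.09 + 54*0.14 + 10.5*0.33 + 79.5*0.67 = 69.150 sq m.
Target A₂ = 0.161·162/0.26 = 100.315 sabins (V = 162 m³).
Additional absorption ΔA = 100.315 − 69.150 = 31.2 sabins.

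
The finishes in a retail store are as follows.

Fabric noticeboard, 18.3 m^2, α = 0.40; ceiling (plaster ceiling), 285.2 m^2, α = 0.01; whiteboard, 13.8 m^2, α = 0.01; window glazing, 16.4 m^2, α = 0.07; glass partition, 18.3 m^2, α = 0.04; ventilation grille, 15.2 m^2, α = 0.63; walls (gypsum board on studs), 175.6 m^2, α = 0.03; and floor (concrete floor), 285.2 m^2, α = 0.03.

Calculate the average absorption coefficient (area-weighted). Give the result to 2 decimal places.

0.04

S = Σ Sᵢ = 18.3 + 285.2 + 13.8 + 16.4 + 18.3 + 15.2 + 175.6 + 285.2 = 828.0 m^2.
Σ(Sᵢαᵢ) = 18.3×0.40 + 285.2×0.01 + 13.8×0.01 + 16.4×0.07 + 18.3×0.04 + 15.2×0.63 + 175.6×0.03 + 285.2×0.03 = 35.590.
ᾱ = A/S = 0.04.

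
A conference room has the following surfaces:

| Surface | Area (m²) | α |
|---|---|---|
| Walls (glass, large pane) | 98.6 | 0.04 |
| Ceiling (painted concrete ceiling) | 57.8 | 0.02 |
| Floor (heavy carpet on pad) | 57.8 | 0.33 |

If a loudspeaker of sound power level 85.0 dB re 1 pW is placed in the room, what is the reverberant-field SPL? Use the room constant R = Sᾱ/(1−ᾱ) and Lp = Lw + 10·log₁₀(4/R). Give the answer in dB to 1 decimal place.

76.7 dB

A = 24.174 sabins; S = 214.2 m².
ᾱ = 24.174/214.2 = 0.1129; R = Sᾱ/(1−ᾱ) = 24.174/(1−0.1129) = 27.251 m².
Lp = 85.0 + 10·log₁₀(4/27.251) = 85.0 + (-8.33) = 76.7 dB.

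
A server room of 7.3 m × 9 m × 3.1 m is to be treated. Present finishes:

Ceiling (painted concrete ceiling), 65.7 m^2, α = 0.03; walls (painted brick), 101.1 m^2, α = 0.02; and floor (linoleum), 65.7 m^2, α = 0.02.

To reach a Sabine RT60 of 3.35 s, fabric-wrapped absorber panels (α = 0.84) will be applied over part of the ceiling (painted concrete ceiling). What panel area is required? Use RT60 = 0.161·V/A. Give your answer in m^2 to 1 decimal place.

A₁ = Σ Sᵢαᵢ = 65.7×0.03 + 101.1×0.02 + 65.7×0.02 = 5.307 sabins.
Required A₂ = 0.161·203.67/3.35 = 9.788 sabins.
Absorption to add: 9.788 − 5.307 = 4.481 sabins.
Each m^2 of panel replacing the ceiling (painted concrete ceiling) adds (0.84 − 0.03) = 0.81 sabins.
Area = ΔA/Δα = 4.481/0.81 = 5.5 m^2.

5.5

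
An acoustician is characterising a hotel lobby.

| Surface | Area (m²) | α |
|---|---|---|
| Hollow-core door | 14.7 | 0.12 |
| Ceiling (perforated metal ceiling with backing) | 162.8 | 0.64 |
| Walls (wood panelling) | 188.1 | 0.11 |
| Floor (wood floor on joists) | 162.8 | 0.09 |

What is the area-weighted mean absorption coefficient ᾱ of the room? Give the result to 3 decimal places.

0.267

Total surface area S = 528.4 m².
Σ(Sᵢαᵢ) = 14.7×0.12 + 162.8×0.64 + 188.1×0.11 + 162.8×0.09 = 141.299.
ᾱ = 141.299 / 528.4 = 0.267.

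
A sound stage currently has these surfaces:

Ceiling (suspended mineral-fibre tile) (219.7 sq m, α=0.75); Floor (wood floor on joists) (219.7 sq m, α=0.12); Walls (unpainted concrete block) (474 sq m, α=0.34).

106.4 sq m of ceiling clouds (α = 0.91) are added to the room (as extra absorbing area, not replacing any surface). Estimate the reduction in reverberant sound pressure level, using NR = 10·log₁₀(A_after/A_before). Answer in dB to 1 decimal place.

Summing Sᵢαᵢ: 164.775 + 26.364 + 161.160 → A_before = 352.299 sabins.
Added absorption = 106.4 × 0.91 = 96.824 sabins.
New total A_after = 449.123 sabins.
Reduction = 10 log₁₀(A_after/A_before) = 10 log₁₀(1.2748) = 1.1 dB.

1.1 dB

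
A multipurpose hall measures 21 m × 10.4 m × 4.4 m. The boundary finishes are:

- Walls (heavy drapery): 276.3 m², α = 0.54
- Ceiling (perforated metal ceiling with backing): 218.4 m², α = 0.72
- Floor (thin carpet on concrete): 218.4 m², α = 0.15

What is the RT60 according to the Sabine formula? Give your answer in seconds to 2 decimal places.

Total absorption A = 276.3*0.54 + 218.4*0.72 + 218.4*0.15
  = 149.202 + 157.248 + 32.760 = 339.210 m² sabins.
V = 21·10.4·4.4 = 960.96 m³.
RT60 = 0.161 · V / A = 0.161 × 960.96 / 339.210 = 0.46 s.

0.46 s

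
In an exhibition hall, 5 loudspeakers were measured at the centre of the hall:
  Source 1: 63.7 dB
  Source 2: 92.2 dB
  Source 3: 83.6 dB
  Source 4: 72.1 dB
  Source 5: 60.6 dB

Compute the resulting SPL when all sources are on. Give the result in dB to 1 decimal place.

Σ 10^(Lᵢ/10) = 1.908e+09.
L_total = 10·log₁₀(1.908e+09) = 92.8 dB.

92.8 dB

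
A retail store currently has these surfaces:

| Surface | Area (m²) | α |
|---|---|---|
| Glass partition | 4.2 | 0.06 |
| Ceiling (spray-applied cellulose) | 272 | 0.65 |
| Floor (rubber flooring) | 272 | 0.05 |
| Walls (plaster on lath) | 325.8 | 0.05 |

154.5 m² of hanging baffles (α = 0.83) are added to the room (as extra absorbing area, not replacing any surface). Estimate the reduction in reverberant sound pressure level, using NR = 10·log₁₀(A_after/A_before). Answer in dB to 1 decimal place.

2.1 dB

Equivalent absorption area: A_before = 4.2×0.06 + 272×0.65 + 272×0.05 + 325.8×0.05 = 206.942 m².
Added absorption = 154.5 × 0.83 = 128.235 sabins.
New total A_after = 335.177 sabins.
NR = 10·log₁₀(335.177/206.942) = 2.1 dB.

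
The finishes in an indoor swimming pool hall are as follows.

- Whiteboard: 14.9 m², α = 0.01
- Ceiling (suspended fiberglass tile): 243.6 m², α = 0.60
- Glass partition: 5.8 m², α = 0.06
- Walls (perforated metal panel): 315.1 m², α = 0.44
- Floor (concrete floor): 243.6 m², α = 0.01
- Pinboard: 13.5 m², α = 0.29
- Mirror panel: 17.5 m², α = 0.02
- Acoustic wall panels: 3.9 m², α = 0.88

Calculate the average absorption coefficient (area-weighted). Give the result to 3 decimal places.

S = Σ Sᵢ = 14.9 + 243.6 + 5.8 + 315.1 + 243.6 + 13.5 + 17.5 + 3.9 = 857.9 m².
A = 14.9*0.01 + 243.6*0.60 + 5.8*0.06 + 315.1*0.44 + 243.6*0.01 + 13.5*0.29 + 17.5*0.02 + 3.9*0.88 = 295.434 sabins.
ᾱ = 295.434 / 857.9 = 0.344.

0.344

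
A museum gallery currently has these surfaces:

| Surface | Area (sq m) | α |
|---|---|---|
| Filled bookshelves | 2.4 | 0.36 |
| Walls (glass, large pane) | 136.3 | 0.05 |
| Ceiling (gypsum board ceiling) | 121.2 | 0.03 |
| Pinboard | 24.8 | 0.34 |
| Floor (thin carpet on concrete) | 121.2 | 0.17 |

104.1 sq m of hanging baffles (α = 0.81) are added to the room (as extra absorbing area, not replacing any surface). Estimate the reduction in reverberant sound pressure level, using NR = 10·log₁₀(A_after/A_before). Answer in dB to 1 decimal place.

4.9 dB

Summing Sᵢαᵢ: 0.864 + 6.815 + 3.636 + 8.432 + 20.604 → A_before = 40.351 sabins.
Added absorption = 104.1 × 0.81 = 84.321 sabins.
A_after = 40.351 + 84.321 = 124.672 sabins.
Reduction = 10 log₁₀(A_after/A_before) = 10 log₁₀(3.0897) = 4.9 dB.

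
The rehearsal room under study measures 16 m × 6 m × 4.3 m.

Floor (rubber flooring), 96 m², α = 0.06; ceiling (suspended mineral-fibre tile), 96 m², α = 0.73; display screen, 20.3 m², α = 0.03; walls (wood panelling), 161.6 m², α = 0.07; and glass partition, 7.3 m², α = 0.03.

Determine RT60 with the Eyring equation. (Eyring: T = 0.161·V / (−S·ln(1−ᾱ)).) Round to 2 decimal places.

S = Σ Sᵢ = 381.2 m².
Σ(Sᵢαᵢ) = 96·0.06 + 96·0.73 + 20.3·0.03 + 161.6·0.07 + 7.3·0.03 = 87.980.
Mean coefficient ᾱ = A/S = 0.2308.
Eyring denominator: −S ln(1−ᾱ) = 100.029.
V = 16 × 6 × 4.3 = 412.8 m³.
T = 0.161·V/[−S·ln(1−ᾱ)] = 0.161·412.8/100.029 = 0.66 s.

0.66 s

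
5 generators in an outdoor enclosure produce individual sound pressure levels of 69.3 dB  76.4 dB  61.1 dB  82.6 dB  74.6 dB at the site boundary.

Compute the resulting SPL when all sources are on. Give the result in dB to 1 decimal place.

Sum in the linear (power) domain: Σ 10^(Lᵢ/10) = 10^(69.3/10) + 10^(76.4/10) + 10^(61.1/10) + 10^(82.6/10) + 10^(74.6/10) = 2.643e+08.
Back to dB: 10·log₁₀ Σ = 84.2 dB.

84.2 dB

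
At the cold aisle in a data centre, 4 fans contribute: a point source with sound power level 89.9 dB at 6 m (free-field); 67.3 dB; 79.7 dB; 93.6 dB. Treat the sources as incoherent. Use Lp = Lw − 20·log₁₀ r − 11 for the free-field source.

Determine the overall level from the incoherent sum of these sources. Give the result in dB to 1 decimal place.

Source at 6 m: Lp = 89.9 − 20·log₁₀(6) − 11 = 63.3 dB.
Σ 10^(Lᵢ/10) = 2.392e+09.
Combined level = 10 log₁₀(2.392e+09) = 93.8 dB.

93.8 dB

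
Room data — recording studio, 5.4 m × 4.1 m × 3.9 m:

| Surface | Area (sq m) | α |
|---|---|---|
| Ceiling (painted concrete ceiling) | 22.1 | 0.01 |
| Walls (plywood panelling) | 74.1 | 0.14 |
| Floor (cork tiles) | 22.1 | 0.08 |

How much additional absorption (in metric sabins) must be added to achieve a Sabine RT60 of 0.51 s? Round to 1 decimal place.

Total absorption A₁ = 22.1*0.01 + 74.1*0.14 + 22.1*0.08
  = 0.221 + 10.374 + 1.768 = 12.363 sq m sabins.
V = 86.346 m³. Required absorption A₂ = 0.161 × 86.346 / 0.51 = 27.258 sabins.
ΔA = A₂ − A₁ = 27.258 − 12.363 = 14.9 sabins.

14.9 sabins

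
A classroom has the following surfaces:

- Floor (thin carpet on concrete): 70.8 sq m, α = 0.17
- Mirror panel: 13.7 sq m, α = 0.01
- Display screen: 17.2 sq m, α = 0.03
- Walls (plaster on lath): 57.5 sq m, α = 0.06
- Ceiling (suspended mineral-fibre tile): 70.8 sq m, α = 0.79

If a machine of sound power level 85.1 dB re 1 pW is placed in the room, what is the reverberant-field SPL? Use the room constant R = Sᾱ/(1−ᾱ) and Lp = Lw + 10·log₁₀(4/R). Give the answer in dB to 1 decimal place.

70.9 dB

A = 72.071 sabins; S = 230.0 sq m.
ᾱ = 72.071/230.0 = 0.3134; R = Sᾱ/(1−ᾱ) = 72.071/(1−0.3134) = 104.968 sq m.
Lp = 85.1 + 10·log₁₀(4/104.968) = 85.1 + (-14.19) = 70.9 dB.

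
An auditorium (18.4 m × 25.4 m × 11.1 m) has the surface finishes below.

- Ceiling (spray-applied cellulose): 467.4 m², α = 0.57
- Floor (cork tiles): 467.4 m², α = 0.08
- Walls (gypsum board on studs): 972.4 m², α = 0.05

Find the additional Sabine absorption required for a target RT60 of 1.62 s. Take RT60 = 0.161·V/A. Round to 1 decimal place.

Equivalent absorption area: A₁ = 467.4*0.57 + 467.4*0.08 + 972.4*0.05 = 352.430 m².
For T = 1.62 s, need A₂ = 0.161·V/T = 0.161·5187.696/1.62 = 515.567 sabins.
Additional absorption ΔA = 515.567 − 352.430 = 163.1 sabins.

163.1 sabins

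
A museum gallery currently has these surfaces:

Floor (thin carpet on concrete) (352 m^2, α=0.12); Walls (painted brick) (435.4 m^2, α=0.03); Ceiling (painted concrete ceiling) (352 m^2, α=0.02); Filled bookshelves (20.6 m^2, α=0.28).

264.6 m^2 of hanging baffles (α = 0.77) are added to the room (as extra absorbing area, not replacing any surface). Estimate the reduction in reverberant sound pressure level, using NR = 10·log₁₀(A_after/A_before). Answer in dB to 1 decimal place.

6.0 dB

Total absorption A_before = 352*0.12 + 435.4*0.03 + 352*0.02 + 20.6*0.28
  = 42.240 + 13.062 + 7.040 + 5.768 = 68.110 m^2 sabins.
Added absorption = 264.6 × 0.77 = 203.742 sabins.
New total A_after = 271.852 sabins.
Reduction = 10 log₁₀(A_after/A_before) = 10 log₁₀(3.9914) = 6.0 dB.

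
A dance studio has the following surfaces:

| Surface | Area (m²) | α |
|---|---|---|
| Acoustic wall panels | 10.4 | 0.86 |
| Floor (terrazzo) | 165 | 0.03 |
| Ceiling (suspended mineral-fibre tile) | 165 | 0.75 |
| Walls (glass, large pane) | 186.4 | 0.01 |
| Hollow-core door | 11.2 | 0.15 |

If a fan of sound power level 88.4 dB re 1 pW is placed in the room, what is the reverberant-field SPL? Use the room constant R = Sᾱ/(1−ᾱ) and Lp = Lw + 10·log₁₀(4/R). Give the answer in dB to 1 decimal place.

Σ(Sᵢαᵢ) = 10.4·0.86 + 165·0.03 + 165·0.75 + 186.4·0.01 + 11.2·0.15 = 141.188; total area S = 538.0 m².
ᾱ = 0.2624, so room constant R = A/(1−ᾱ) = 191.415 m².
Lp = Lw + 10 log₁₀(4/R) = 88.4 -16.80 = 71.6 dB.

71.6 dB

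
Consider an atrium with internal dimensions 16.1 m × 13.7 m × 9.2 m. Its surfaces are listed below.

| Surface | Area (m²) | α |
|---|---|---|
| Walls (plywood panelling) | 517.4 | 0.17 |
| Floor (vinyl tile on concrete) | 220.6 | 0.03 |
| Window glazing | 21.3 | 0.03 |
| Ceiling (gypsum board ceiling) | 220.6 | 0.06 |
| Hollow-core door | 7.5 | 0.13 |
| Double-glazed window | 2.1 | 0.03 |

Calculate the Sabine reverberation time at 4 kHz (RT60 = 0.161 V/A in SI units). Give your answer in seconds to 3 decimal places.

2.984 sec

A = Σ Sᵢαᵢ = 517.4*0.17 + 220.6*0.03 + 21.3*0.03 + 220.6*0.06 + 7.5*0.13 + 2.1*0.03 = 109.489 sabins.
Room volume: 2029.244 m³.
T = 0.161 V/A = 0.161·2029.244/109.489 = 2.984 s.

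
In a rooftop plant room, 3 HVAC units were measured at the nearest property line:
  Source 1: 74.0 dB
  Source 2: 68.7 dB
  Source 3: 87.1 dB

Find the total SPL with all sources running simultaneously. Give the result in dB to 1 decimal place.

87.4 dB

Σ 10^(Lᵢ/10) = 5.454e+08.
L_total = 10·log₁₀(5.454e+08) = 87.4 dB.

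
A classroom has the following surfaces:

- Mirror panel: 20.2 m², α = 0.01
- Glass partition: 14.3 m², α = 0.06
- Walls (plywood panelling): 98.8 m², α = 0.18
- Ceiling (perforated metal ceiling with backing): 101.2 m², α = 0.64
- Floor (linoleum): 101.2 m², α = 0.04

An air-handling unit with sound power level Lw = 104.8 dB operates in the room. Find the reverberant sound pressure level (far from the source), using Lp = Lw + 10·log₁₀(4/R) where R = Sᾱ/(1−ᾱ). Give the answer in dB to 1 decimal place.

Σ(Sᵢαᵢ) = 20.2×0.01 + 14.3×0.06 + 98.8×0.18 + 101.2×0.64 + 101.2×0.04 = 87.660; total area S = 335.7 m².
ᾱ = 0.2611, so room constant R = A/(1−ᾱ) = 118.636 m².
Lp = Lw + 10 log₁₀(4/R) = 104.8 -14.72 = 90.1 dB.

90.1 dB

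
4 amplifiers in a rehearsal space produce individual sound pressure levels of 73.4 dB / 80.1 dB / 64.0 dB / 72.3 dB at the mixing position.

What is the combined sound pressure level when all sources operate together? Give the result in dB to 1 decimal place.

81.6 dB

Σ 10^(Lᵢ/10) = 1.437e+08.
Back to dB: 10·log₁₀ Σ = 81.6 dB.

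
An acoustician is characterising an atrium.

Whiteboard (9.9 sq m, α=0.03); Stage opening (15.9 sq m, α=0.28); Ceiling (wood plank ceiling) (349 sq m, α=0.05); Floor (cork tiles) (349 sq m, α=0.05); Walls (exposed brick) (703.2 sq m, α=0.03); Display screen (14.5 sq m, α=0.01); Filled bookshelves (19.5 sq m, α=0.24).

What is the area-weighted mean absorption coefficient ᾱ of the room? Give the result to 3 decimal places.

0.045

S = Σ Sᵢ = 9.9 + 15.9 + 349 + 349 + 703.2 + 14.5 + 19.5 = 1461.0 sq m.
Σ(Sᵢαᵢ) = 9.9×0.03 + 15.9×0.28 + 349×0.05 + 349×0.05 + 703.2×0.03 + 14.5×0.01 + 19.5×0.24 = 65.570.
ᾱ = 65.570 / 1461.0 = 0.045.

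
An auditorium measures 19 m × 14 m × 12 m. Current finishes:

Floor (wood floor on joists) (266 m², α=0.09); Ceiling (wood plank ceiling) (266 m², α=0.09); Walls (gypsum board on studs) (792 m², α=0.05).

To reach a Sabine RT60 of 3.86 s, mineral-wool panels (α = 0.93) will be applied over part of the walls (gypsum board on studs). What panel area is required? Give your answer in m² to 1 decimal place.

Total absorption A₁ = 266*0.09 + 266*0.09 + 792*0.05
  = 23.940 + 23.940 + 39.600 = 87.480 m² sabins.
V = 3192 m³. Target absorption A₂ = 0.161 × 3192 / 3.86 = 133.138 sabins.
Absorption to add: 133.138 − 87.480 = 45.658 sabins.
Net gain per m²: Δα = 0.93 − 0.05 = 0.88.
Area = ΔA/Δα = 45.658/0.88 = 51.9 m².

51.9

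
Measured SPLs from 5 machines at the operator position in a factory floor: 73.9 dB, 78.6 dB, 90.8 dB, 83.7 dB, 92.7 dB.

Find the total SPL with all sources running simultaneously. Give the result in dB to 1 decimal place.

Σ 10^(Lᵢ/10) = 3.396e+09.
Back to dB: 10·log₁₀ Σ = 95.3 dB.

95.3 dB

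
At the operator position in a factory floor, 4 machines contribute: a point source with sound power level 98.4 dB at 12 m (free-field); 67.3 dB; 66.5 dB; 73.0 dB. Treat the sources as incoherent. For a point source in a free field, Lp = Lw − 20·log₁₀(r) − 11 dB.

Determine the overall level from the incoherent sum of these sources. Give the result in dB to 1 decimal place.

75.3 dB

Source at 12 m: Lp = 98.4 − 20·log₁₀(12) − 11 = 65.8 dB.
Converting to relative power and adding: 10^(65.8/10) + 10^(67.3/10) + 10^(66.5/10) + 10^(73.0/10) = 3.359e+07.
Back to dB: 10·log₁₀ Σ = 75.3 dB.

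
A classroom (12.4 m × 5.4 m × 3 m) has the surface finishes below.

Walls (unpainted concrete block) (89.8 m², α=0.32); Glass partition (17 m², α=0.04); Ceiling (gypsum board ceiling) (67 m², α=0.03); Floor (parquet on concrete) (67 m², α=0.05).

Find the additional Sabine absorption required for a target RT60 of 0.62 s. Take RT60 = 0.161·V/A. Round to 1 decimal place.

Equivalent absorption area: A₁ = 89.8·0.32 + 17·0.04 + 67·0.03 + 67·0.05 = 34.776 m².
For T = 0.62 s, need A₂ = 0.161·V/T = 0.161·200.88/0.62 = 52.164 sabins.
Additional absorption ΔA = 52.164 − 34.776 = 17.4 sabins.

17.4 sabins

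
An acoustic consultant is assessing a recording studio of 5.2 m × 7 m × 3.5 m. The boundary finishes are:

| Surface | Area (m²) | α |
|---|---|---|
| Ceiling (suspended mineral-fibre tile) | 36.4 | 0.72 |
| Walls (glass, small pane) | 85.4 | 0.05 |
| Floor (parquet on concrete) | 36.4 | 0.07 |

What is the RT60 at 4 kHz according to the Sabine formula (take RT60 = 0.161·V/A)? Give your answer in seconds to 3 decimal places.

0.621 s

Summing Sᵢαᵢ: 26.208 + 4.270 + 2.548 → A = 33.026 sabins.
V = 5.2·7·3.5 = 127.4 m³.
Sabine: RT60 = 0.161 × 127.4 / 33.026 = 0.621 s.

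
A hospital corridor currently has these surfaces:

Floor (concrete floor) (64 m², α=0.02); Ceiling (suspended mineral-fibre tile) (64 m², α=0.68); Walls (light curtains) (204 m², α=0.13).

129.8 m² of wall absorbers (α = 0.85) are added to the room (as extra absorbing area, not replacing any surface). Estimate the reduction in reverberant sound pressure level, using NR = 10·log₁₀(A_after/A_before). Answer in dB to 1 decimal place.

4.1 dB

Total absorption A_before = 64×0.02 + 64×0.68 + 204×0.13
  = 1.280 + 43.520 + 26.520 = 71.320 m² sabins.
Treatment contributes 129.8·0.85 = 110.330 sabins.
New total A_after = 181.650 sabins.
Reduction = 10 log₁₀(A_after/A_before) = 10 log₁₀(2.5470) = 4.1 dB.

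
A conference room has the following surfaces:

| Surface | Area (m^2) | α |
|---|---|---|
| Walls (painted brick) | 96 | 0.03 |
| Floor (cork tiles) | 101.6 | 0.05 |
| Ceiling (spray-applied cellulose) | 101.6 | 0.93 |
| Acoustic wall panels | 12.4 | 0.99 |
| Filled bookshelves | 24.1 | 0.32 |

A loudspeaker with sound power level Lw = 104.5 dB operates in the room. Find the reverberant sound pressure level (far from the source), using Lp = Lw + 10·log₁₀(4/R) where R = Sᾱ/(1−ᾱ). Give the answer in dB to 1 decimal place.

Σ(Sᵢαᵢ) = 96×0.03 + 101.6×0.05 + 101.6×0.93 + 12.4×0.99 + 24.1×0.32 = 122.436; total area S = 335.7 m^2.
ᾱ = 0.3647, so room constant R = A/(1−ᾱ) = 192.722 m^2.
Lp = 104.5 + 10·log₁₀(4/192.722) = 104.5 + (-16.83) = 87.7 dB.

87.7 dB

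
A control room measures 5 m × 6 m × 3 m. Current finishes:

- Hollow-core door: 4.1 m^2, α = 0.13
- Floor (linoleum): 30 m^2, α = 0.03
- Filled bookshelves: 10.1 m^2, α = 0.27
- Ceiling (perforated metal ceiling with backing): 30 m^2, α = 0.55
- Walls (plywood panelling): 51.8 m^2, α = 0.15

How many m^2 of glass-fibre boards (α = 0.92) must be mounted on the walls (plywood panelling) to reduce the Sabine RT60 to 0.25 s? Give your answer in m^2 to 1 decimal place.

A₁ = Σ Sᵢαᵢ = 4.1·0.13 + 30·0.03 + 10.1·0.27 + 30·0.55 + 51.8·0.15 = 28.430 sabins.
V = 90 m³. Target absorption A₂ = 0.161 × 90 / 0.25 = 57.960 sabins.
Absorption to add: 57.960 − 28.430 = 29.530 sabins.
Net gain per m^2: Δα = 0.92 − 0.15 = 0.77.
Panel area = 29.530 / 0.77 = 38.4 m^2.

38.4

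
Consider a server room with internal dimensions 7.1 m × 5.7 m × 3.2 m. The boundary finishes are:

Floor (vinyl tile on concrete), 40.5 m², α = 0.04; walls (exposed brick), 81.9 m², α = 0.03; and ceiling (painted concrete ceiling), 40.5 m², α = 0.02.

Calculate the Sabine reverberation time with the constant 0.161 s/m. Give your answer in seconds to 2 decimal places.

4.27 seconds

Total absorption A = 40.5×0.04 + 81.9×0.03 + 40.5×0.02
  = 1.620 + 2.457 + 0.810 = 4.887 m² sabins.
Volume V = 7.1 × 5.7 × 3.2 = 129.504 m³.
RT60 = 0.161 · V / A = 0.161 × 129.504 / 4.887 = 4.27 s.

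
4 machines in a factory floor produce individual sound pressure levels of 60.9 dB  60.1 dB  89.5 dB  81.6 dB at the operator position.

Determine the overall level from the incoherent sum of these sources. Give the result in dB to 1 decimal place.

Sum in the linear (power) domain: Σ 10^(Lᵢ/10) = 10^(60.9/10) + 10^(60.1/10) + 10^(89.5/10) + 10^(81.6/10) = 1.038e+09.
L_total = 10·log₁₀(1.038e+09) = 90.2 dB.

90.2 dB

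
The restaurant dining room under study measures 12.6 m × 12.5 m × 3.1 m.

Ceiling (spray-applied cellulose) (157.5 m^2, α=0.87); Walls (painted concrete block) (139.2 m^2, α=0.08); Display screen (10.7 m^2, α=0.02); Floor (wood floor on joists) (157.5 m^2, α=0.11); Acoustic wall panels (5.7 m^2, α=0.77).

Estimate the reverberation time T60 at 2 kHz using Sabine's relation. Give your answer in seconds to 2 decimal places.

Total absorption A = 157.5×0.87 + 139.2×0.08 + 10.7×0.02 + 157.5×0.11 + 5.7×0.77
  = 137.025 + 11.136 + 0.214 + 17.325 + 4.389 = 170.089 m^2 sabins.
V = 12.6·12.5·3.1 = 488.25 m³.
T = 0.161 V/A = 0.161·488.25/170.089 = 0.46 s.

0.46 seconds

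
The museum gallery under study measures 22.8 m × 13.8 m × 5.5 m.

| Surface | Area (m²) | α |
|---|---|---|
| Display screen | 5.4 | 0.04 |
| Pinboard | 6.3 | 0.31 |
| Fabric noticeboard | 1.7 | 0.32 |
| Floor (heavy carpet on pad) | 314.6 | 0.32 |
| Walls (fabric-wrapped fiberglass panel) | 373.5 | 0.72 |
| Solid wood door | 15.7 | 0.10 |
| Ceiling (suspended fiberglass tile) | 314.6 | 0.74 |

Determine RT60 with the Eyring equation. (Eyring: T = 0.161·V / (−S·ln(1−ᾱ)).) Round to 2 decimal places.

0.30 s

S = Σ Sᵢ = 1031.8 m².
Σ(Sᵢαᵢ) = 5.4×0.04 + 6.3×0.31 + 1.7×0.32 + 314.6×0.32 + 373.5×0.72 + 15.7×0.10 + 314.6×0.74 = 606.679.
ᾱ = 606.679 / 1031.8 = 0.5880.
−S·ln(1−ᾱ) = −1031.8 × ln(1 − 0.5880) = 914.930.
V = 22.8 × 13.8 × 5.5 = 1730.52 m³.
RT60 = 0.161 × 1730.52 / 914.930 = 0.30 s.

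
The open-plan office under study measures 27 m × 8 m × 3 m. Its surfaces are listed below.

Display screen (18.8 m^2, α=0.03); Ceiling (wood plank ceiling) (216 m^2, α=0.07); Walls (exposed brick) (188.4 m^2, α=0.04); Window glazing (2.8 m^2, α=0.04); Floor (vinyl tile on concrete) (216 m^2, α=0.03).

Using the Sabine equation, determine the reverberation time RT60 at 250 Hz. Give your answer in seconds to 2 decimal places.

3.50 s

Total absorption A = 18.8×0.03 + 216×0.07 + 188.4×0.04 + 2.8×0.04 + 216×0.03
  = 0.564 + 15.120 + 7.536 + 0.112 + 6.480 = 29.812 m^2 sabins.
V = 27·8·3 = 648 m³.
Sabine: RT60 = 0.161 × 648 / 29.812 = 3.50 s.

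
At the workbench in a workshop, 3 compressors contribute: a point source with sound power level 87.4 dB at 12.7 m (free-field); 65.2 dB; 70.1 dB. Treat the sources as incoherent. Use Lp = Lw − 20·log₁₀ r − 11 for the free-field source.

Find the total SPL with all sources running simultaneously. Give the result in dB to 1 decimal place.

Source at 12.7 m: Lp = 87.4 − 20·log₁₀(12.7) − 11 = 54.3 dB.
Sum in the linear (power) domain: Σ 10^(Lᵢ/10) = 10^(54.3/10) + 10^(65.2/10) + 10^(70.1/10) = 1.381e+07.
Back to dB: 10·log₁₀ Σ = 71.4 dB.

71.4 dB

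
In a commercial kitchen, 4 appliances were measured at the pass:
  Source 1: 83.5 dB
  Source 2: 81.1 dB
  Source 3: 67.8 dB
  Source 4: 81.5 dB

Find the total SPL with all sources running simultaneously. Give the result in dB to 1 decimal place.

87.0 dB

Converting to relative power and adding: 10^(83.5/10) + 10^(81.1/10) + 10^(67.8/10) + 10^(81.5/10) = 5e+08.
Combined level = 10 log₁₀(5e+08) = 87.0 dB.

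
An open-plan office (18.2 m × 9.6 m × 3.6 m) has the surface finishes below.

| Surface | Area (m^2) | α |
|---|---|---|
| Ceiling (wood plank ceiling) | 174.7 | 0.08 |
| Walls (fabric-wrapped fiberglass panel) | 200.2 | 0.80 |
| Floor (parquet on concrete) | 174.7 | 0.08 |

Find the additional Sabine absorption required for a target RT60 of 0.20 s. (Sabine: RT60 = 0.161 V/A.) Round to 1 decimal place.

Total absorption A₁ = 174.7*0.08 + 200.2*0.80 + 174.7*0.08
  = 13.976 + 160.160 + 13.976 = 188.112 m^2 sabins.
For T = 0.20 s, need A₂ = 0.161·V/T = 0.161·628.992/0.20 = 506.339 sabins.
ΔA = A₂ − A₁ = 506.339 − 188.112 = 318.2 sabins.

318.2 sabins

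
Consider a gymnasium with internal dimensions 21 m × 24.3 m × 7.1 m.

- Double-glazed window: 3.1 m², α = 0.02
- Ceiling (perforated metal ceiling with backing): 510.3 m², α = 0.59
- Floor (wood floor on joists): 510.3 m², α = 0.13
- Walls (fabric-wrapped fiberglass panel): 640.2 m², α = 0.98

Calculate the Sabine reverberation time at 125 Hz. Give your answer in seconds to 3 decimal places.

A = Σ Sᵢαᵢ = 3.1*0.02 + 510.3*0.59 + 510.3*0.13 + 640.2*0.98 = 994.874 sabins.
Volume V = 21 × 24.3 × 7.1 = 3623.13 m³.
T = 0.161 V/A = 0.161·3623.13/994.874 = 0.586 s.

0.586 seconds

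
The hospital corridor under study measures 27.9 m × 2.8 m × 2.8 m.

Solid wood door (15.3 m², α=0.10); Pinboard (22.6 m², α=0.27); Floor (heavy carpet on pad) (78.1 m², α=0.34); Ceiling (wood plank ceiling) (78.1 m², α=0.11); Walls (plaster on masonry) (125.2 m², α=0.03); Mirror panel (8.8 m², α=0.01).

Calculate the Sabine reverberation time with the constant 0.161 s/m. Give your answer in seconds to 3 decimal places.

0.755 sec

Summing Sᵢαᵢ: 1.530 + 6.102 + 26.554 + 8.591 + 3.756 + 0.088 → A = 46.621 sabins.
V = 27.9·2.8·2.8 = 218.736 m³.
RT60 = 0.161 · V / A = 0.161 × 218.736 / 46.621 = 0.755 s.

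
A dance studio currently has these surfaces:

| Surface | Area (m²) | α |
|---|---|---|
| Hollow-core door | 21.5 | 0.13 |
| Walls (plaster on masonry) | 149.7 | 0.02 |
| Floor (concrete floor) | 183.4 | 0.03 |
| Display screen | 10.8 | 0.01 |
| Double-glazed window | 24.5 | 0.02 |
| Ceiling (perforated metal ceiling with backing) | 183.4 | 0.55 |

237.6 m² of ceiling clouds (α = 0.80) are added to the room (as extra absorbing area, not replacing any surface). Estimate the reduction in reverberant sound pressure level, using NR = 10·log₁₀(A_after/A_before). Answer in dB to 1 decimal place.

4.3 dB

A_before = Σ Sᵢαᵢ = 21.5*0.13 + 149.7*0.02 + 183.4*0.03 + 10.8*0.01 + 24.5*0.02 + 183.4*0.55 = 112.759 sabins.
Treatment contributes 237.6·0.80 = 190.080 sabins.
New total A_after = 302.839 sabins.
Reduction = 10 log₁₀(A_after/A_before) = 10 log₁₀(2.6857) = 4.3 dB.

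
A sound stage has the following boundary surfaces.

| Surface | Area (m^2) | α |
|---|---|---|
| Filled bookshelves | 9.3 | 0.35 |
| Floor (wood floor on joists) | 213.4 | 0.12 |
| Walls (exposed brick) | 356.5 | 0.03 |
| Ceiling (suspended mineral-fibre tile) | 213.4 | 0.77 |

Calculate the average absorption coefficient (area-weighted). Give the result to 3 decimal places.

0.257

Total surface area S = 792.6 m^2.
Σ(Sᵢαᵢ) = 9.3*0.35 + 213.4*0.12 + 356.5*0.03 + 213.4*0.77 = 203.876.
ᾱ = A/S = 0.257.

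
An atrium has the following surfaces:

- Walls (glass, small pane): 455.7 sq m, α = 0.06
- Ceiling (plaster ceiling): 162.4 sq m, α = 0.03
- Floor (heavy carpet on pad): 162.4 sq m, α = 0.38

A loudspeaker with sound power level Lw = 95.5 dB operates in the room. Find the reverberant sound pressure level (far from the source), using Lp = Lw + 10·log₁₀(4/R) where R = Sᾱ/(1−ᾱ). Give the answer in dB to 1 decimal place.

A = 93.926 sabins; S = 780.5 sq m.
ᾱ = 0.1203, so room constant R = A/(1−ᾱ) = 106.770 sq m.
Lp = Lw + 10 log₁₀(4/R) = 95.5 -14.26 = 81.2 dB.

81.2 dB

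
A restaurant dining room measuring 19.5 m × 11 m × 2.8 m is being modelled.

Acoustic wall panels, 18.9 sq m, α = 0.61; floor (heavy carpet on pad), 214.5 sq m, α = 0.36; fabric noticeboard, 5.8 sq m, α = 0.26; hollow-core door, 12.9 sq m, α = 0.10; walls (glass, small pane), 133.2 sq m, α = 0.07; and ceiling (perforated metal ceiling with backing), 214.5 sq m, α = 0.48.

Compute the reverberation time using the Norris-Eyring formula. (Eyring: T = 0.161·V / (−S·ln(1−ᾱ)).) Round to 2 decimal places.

0.39 s

S = Σ Sᵢ = 599.8 sq m.
Absorption A = 18.9×0.61 + 214.5×0.36 + 5.8×0.26 + 12.9×0.10 + 133.2×0.07 + 214.5×0.48 = 203.831 sabins.
Mean coefficient ᾱ = A/S = 0.3398.
−S·ln(1−ᾱ) = −599.8 × ln(1 − 0.3398) = 249.044.
V = 19.5 × 11 × 2.8 = 600.6 m³.
RT60 = 0.161 × 600.6 / 249.044 = 0.39 s.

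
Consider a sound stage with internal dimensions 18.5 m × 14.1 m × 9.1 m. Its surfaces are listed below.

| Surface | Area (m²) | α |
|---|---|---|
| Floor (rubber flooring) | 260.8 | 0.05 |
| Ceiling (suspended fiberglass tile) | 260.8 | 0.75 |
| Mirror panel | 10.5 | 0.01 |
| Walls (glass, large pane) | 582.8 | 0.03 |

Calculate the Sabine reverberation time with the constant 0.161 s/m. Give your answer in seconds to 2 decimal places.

1.69 sec

Total absorption A = 260.8×0.05 + 260.8×0.75 + 10.5×0.01 + 582.8×0.03
  = 13.040 + 195.600 + 0.105 + 17.484 = 226.229 m² sabins.
Volume V = 18.5 × 14.1 × 9.1 = 2373.735 m³.
RT60 = 0.161 · V / A = 0.161 × 2373.735 / 226.229 = 1.69 s.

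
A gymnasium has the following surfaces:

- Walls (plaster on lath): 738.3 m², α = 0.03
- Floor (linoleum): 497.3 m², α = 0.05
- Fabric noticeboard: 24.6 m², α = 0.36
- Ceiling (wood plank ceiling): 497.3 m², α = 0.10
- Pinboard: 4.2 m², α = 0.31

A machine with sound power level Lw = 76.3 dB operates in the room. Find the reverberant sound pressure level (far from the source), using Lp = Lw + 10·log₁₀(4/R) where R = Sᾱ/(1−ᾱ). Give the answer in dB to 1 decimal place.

Σ(Sᵢαᵢ) = 738.3·0.03 + 497.3·0.05 + 24.6·0.36 + 497.3·0.10 + 4.2·0.31 = 106.902; total area S = 1761.7 m².
ᾱ = 0.0607, so room constant R = A/(1−ᾱ) = 113.810 m².
Lp = 76.3 + 10·log₁₀(4/113.810) = 76.3 + (-14.54) = 61.8 dB.

61.8 dB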